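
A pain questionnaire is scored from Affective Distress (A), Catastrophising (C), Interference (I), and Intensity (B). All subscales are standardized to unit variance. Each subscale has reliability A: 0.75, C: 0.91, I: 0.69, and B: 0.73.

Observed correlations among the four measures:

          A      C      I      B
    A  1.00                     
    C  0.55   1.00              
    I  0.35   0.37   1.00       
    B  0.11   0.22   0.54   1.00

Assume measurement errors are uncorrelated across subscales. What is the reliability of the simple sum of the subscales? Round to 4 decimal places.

0.8889

Var(A+C+I+B) = 4 + 2·[0.55 + 0.35 + 0.11 + 0.37 + 0.22 + 0.54] = 4 + 4.28 = 8.28.
With uncorrelated errors the cross-covariances are all true-score covariance, so they carry over unchanged; only the diagonal terms shrink to ρᵢσᵢ².
True-score variance = [0.75 + 0.91 + 0.69 + 0.73] + 4.28 = 3.08 + 4.28 = 7.36.
Reliability = 7.36 / 8.28 = 0.8889.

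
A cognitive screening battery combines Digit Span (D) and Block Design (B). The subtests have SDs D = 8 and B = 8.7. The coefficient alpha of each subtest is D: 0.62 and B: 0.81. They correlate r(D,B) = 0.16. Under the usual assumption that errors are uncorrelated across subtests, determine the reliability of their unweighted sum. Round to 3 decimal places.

0.761

Var(D+B) = 8² + 8.7² + 2·[8·8.7·0.16] = 139.69 + 22.272 = 161.962.
With uncorrelated errors the cross-covariances are all true-score covariance, so they carry over unchanged; only the diagonal terms shrink to ρᵢσᵢ².
True-score variance = [8²·0.62 + 8.7²·0.81] + 22.272 = 100.989 + 22.272 = 123.261.
Reliability = 123.261 / 161.962 = 0.761.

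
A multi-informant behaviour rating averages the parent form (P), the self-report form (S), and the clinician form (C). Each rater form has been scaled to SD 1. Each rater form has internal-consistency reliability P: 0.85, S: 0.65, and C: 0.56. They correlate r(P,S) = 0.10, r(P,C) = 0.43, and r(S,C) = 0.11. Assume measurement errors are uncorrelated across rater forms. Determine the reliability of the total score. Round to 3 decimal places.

0.780

Var(P+S+C) = 3 + 2·[0.10 + 0.43 + 0.11] = 3 + 1.28 = 4.28.
With uncorrelated errors the cross-covariances are all true-score covariance, so they carry over unchanged; only the diagonal terms shrink to ρᵢσᵢ².
True-score variance = [0.85 + 0.65 + 0.56] + 1.28 = 2.06 + 1.28 = 3.34.
Reliability = 3.34 / 4.28 = 0.780.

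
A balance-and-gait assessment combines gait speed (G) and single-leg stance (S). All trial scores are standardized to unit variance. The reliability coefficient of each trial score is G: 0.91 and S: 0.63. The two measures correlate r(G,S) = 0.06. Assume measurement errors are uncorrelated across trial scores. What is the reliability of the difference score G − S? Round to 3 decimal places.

0.755

Var(G−S) = 1 + 1 − 2·0.06 = 2 − 0.12 = 1.88.
Because errors are independent across components, Cov(Tᵢ,Tⱼ) = Cov(Xᵢ,Xⱼ); the off-diagonal part of the true-score variance is the same as above.
True-score variance = [0.91 + 0.63] − 0.12 = 1.54 − 0.12 = 1.42.
Reliability = 1.42 / 1.88 = 0.755.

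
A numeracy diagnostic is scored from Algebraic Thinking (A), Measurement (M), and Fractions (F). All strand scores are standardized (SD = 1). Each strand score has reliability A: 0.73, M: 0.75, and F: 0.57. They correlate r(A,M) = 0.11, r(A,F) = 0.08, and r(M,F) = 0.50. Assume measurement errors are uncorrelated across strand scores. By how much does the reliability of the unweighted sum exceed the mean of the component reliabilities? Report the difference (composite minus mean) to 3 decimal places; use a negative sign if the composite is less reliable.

0.100

Var(sum) = 3 + 1.38 = 4.38; true-score variance = 2.05 + 1.38 = 3.43; composite reliability = 0.7831.
Mean component reliability = 0.6833.
Difference = 0.7831 − 0.6833 = 0.100.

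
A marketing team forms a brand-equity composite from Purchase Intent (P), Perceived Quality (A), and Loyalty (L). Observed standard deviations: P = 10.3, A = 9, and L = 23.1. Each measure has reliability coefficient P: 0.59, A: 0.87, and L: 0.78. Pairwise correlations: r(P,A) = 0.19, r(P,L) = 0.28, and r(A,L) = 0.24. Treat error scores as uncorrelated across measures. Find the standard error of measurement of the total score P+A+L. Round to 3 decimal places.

Var(total) = 720.7 + 268.259 = 988.959.
True-score variance = 549.279 + 268.259 = 817.538, so reliability = 0.8267.
Error variance = 988.959 − 817.538 = 171.421; SEM = √171.421 = 13.093.

13.093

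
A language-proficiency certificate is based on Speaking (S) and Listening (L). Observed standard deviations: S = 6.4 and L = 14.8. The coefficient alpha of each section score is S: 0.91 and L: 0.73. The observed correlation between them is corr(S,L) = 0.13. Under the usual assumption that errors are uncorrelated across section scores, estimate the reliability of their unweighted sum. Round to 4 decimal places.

Var(S+L) = 6.4² + 14.8² + 2·[6.4·14.8·0.13] = 260 + 24.6272 = 284.627.
With uncorrelated errors the cross-covariances are all true-score covariance, so they carry over unchanged; only the diagonal terms shrink to ρᵢσᵢ².
True-score variance = [6.4²·0.91 + 14.8²·0.73] + 24.6272 = 197.173 + 24.6272 = 221.8.
Reliability = 221.8 / 284.627 = 0.7793.

0.7793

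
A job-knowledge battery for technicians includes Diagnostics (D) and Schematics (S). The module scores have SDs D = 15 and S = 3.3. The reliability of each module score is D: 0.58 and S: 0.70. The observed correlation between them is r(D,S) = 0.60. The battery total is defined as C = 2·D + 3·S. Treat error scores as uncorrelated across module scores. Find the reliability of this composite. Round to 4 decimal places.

0.6992

Var(C) = 2²·15² + 3²·3.3² + 2·[6·15·3.3·0.60] = 998.01 + 356.4 = 1354.41.
Under uncorrelated errors the observed covariances equal the true-score covariances, so only the own-variance terms attenuate.
True-score variance = [2²·15²·0.58 + 3²·3.3²·0.70] + 356.4 = 590.607 + 356.4 = 947.007.
Reliability = 947.007 / 1354.41 = 0.6992.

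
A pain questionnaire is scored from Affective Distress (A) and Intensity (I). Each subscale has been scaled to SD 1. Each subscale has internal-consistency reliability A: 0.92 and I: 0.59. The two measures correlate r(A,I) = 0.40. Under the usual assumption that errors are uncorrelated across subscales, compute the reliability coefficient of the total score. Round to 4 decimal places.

Var(A+I) = 2 + 2·[0.40] = 2 + 0.8 = 2.8.
Under uncorrelated errors the observed covariances equal the true-score covariances, so only the own-variance terms attenuate.
True-score variance = [0.92 + 0.59] + 0.8 = 1.51 + 0.8 = 2.31.
Reliability = 2.31 / 2.8 = 0.8250.

0.8250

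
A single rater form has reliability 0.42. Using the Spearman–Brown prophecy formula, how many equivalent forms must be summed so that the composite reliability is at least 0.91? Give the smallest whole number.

14

k ≥ ρ*(1−ρ₁)/(ρ₁(1−ρ*)) = 0.91·0.58 / (0.42·0.09) = 13.963.
Smallest integer k = 14.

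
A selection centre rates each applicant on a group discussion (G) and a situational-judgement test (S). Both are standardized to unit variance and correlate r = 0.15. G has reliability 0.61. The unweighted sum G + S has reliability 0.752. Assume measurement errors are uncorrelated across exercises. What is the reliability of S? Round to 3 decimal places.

Var(G+S) = 2 + 2·0.15 = 2.300.
True-score variance = ρ_G + ρ_S + 2·0.15, so 0.752 = (0.61 + ρ_S + 0.30) / 2.300.
ρ_S = 0.752·2.300 − 0.61 − 0.30 = 0.820.

0.820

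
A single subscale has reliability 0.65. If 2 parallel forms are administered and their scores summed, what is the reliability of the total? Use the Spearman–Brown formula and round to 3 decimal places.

0.788

ρ_k = kρ / (1 + (k−1)ρ) = 2·0.65 / (1 + 1·0.65) = 1.300 / 1.650 = 0.788.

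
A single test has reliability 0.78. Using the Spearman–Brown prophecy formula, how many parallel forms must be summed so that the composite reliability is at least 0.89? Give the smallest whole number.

k ≥ ρ*(1−ρ₁)/(ρ₁(1−ρ*)) = 0.89·0.22 / (0.78·0.11) = 2.282.
Smallest integer k = 3.

3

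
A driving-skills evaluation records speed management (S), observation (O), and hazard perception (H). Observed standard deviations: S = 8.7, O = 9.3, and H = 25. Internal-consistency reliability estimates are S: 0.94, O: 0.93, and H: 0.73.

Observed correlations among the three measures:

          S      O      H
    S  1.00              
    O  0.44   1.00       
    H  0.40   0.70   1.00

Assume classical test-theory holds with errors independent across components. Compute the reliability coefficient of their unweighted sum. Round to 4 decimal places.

Var(S+O+H) = 8.7² + 9.3² + 25² + 2·[8.7·9.3·0.44 + 8.7·25·0.40 + 9.3·25·0.70] = 787.18 + 570.701 = 1357.88.
Under uncorrelated errors the observed covariances equal the true-score covariances, so only the own-variance terms attenuate.
True-score variance = [8.7²·0.94 + 9.3²·0.93 + 25²·0.73] + 570.701 = 607.834 + 570.701 = 1178.54.
Reliability = 1178.54 / 1357.88 = 0.8679.

0.8679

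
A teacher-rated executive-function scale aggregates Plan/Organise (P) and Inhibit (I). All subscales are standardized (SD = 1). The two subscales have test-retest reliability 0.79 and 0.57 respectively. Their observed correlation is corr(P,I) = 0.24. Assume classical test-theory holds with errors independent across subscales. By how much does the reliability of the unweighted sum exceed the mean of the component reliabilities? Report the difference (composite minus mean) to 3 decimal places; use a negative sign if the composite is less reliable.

Var(sum) = 2 + 0.48 = 2.48; true-score variance = 1.36 + 0.48 = 1.84; composite reliability = 0.7419.
Mean component reliability = 0.6800.
Difference = 0.7419 − 0.6800 = 0.062.

0.062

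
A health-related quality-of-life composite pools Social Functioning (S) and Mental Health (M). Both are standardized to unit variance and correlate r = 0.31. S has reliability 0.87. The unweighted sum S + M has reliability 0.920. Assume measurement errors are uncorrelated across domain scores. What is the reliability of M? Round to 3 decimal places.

Var(S+M) = 2 + 2·0.31 = 2.620.
True-score variance = ρ_S + ρ_M + 2·0.31, so 0.920 = (0.87 + ρ_M + 0.62) / 2.620.
ρ_M = 0.920·2.620 − 0.87 − 0.62 = 0.920.

0.920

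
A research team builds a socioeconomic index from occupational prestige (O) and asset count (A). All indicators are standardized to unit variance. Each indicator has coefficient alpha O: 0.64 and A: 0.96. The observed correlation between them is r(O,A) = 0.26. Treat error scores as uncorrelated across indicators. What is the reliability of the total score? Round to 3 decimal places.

0.841

Var(O+A) = 2 + 2·[0.26] = 2 + 0.52 = 2.52.
With uncorrelated errors the cross-covariances are all true-score covariance, so they carry over unchanged; only the diagonal terms shrink to ρᵢσᵢ².
True-score variance = [0.64 + 0.96] + 0.52 = 1.6 + 0.52 = 2.12.
Reliability = 2.12 / 2.52 = 0.841.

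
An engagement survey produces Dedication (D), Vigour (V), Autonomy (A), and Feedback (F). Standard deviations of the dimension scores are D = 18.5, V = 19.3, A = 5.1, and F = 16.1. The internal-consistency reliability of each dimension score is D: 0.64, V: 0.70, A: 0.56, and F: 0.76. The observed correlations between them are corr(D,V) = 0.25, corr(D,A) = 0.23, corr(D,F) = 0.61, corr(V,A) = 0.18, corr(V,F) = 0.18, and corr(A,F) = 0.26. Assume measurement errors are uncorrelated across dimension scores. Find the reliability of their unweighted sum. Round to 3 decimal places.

Var(D+V+A+F) = 18.5² + 19.3² + 5.1² + 16.1² + 2·[18.5·19.3·0.25 + 18.5·5.1·0.23 + 18.5·16.1·0.61 + 19.3·5.1·0.18 + 19.3·16.1·0.18 + 5.1·16.1·0.26] = 999.96 + 775.298 = 1775.26.
Because errors are independent across components, Cov(Tᵢ,Tⱼ) = Cov(Xᵢ,Xⱼ); the off-diagonal part of the true-score variance is the same as above.
True-score variance = [18.5²·0.64 + 19.3²·0.70 + 5.1²·0.56 + 16.1²·0.76] + 775.298 = 691.348 + 775.298 = 1466.65.
Reliability = 1466.65 / 1775.26 = 0.826.

0.826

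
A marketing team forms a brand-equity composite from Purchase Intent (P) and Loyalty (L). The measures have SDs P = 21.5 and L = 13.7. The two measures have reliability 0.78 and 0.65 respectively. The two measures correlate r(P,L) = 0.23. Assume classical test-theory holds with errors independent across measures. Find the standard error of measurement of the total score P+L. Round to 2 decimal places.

12.94

Var(total) = 649.94 + 135.493 = 785.433.
True-score variance = 482.553 + 135.493 = 618.047, so reliability = 0.7869.
Error variance = 785.433 − 618.047 = 167.386; SEM = √167.386 = 12.94.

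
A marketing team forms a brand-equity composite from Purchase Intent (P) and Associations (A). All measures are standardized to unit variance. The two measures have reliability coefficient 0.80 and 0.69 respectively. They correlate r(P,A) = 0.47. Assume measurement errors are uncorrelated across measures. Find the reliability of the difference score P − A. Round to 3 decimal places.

0.519

Var(P−A) = 1 + 1 − 2·0.47 = 2 − 0.94 = 1.06.
Because errors are independent across components, Cov(Tᵢ,Tⱼ) = Cov(Xᵢ,Xⱼ); the off-diagonal part of the true-score variance is the same as above.
True-score variance = [0.80 + 0.69] − 0.94 = 1.49 − 0.94 = 0.55.
Reliability = 0.55 / 1.06 = 0.519.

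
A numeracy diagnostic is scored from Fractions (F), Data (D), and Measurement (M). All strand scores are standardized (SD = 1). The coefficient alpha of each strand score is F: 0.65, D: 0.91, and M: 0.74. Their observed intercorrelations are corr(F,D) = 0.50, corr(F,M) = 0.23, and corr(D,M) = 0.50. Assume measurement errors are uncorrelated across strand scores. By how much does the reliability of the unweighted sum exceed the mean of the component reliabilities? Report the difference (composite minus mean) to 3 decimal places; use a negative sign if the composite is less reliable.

Var(sum) = 3 + 2.46 = 5.46; true-score variance = 2.3 + 2.46 = 4.76; composite reliability = 0.8718.
Mean component reliability = 0.7667.
Difference = 0.8718 − 0.7667 = 0.105.

0.105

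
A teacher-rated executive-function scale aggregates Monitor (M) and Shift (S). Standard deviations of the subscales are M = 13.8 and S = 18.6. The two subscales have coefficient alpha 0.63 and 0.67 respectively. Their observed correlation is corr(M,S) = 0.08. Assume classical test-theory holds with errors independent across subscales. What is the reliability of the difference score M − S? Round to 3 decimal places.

Var(M−S) = 13.8² + 18.6² − 2·13.8·18.6·0.08 = 536.4 − 41.0688 = 495.331.
With uncorrelated errors the cross-covariances are all true-score covariance, so they carry over unchanged; only the diagonal terms shrink to ρᵢσᵢ².
True-score variance = [13.8²·0.63 + 18.6²·0.67] − 41.0688 = 351.77 − 41.0688 = 310.702.
Reliability = 310.702 / 495.331 = 0.627.

0.627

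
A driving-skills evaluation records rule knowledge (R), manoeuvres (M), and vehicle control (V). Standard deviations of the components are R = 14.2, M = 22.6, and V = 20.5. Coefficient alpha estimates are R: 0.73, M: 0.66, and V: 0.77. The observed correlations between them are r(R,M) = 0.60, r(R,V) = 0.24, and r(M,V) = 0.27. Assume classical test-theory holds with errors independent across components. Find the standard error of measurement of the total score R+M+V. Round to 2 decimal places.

18.02

Var(total) = 1132.65 + 775.014 = 1907.66.
True-score variance = 807.891 + 775.014 = 1582.91, so reliability = 0.8298.
Error variance = 1907.66 − 1582.91 = 324.759; SEM = √324.759 = 18.02.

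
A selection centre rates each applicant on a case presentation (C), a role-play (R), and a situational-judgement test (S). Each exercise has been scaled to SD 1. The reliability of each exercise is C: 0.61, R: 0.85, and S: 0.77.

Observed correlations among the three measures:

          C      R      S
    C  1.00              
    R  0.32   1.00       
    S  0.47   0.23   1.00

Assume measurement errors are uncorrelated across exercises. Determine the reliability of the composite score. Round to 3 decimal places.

Var(C+R+S) = 3 + 2·[0.32 + 0.47 + 0.23] = 3 + 2.04 = 5.04.
Under uncorrelated errors the observed covariances equal the true-score covariances, so only the own-variance terms attenuate.
True-score variance = [0.61 + 0.85 + 0.77] + 2.04 = 2.23 + 2.04 = 4.27.
Reliability = 4.27 / 5.04 = 0.847.

0.847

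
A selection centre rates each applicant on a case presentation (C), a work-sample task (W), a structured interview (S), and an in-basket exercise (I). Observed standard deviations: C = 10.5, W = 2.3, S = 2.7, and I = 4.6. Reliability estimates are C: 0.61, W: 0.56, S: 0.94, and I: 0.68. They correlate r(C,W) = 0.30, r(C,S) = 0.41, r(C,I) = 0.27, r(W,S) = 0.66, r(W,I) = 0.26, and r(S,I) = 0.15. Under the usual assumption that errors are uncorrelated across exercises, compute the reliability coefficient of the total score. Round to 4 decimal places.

0.7668

Var(C+W+S+I) = 10.5² + 2.3² + 2.7² + 4.6² + 2·[10.5·2.3·0.30 + 10.5·2.7·0.41 + 10.5·4.6·0.27 + 2.3·2.7·0.66 + 2.3·4.6·0.26 + 2.7·4.6·0.15] = 143.99 + 81.2438 = 225.234.
With uncorrelated errors the cross-covariances are all true-score covariance, so they carry over unchanged; only the diagonal terms shrink to ρᵢσᵢ².
True-score variance = [10.5²·0.61 + 2.3²·0.56 + 2.7²·0.94 + 4.6²·0.68] + 81.2438 = 91.4563 + 81.2438 = 172.7.
Reliability = 172.7 / 225.234 = 0.7668.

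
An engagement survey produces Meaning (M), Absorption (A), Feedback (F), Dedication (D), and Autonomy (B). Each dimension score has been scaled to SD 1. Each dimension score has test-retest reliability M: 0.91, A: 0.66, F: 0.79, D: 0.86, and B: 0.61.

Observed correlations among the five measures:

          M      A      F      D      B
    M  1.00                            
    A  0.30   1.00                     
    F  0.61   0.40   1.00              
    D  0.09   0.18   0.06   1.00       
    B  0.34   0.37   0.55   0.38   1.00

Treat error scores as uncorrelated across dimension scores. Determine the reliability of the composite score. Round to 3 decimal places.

0.899

Var(M+A+F+D+B) = 5 + 2·[0.30 + 0.61 + 0.09 + 0.34 + 0.40 + 0.18 + 0.37 + 0.06 + 0.55 + 0.38] = 5 + 6.56 = 11.56.
With uncorrelated errors the cross-covariances are all true-score covariance, so they carry over unchanged; only the diagonal terms shrink to ρᵢσᵢ².
True-score variance = [0.91 + 0.66 + 0.79 + 0.86 + 0.61] + 6.56 = 3.83 + 6.56 = 10.39.
Reliability = 10.39 / 11.56 = 0.899.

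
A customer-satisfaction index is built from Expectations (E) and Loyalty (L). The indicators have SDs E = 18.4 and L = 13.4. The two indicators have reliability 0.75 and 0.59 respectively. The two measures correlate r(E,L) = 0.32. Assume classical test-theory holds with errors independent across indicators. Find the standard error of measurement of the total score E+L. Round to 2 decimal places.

12.58

Var(total) = 518.12 + 157.798 = 675.918.
True-score variance = 359.86 + 157.798 = 517.659, so reliability = 0.7659.
Error variance = 675.918 − 517.659 = 158.26; SEM = √158.26 = 12.58.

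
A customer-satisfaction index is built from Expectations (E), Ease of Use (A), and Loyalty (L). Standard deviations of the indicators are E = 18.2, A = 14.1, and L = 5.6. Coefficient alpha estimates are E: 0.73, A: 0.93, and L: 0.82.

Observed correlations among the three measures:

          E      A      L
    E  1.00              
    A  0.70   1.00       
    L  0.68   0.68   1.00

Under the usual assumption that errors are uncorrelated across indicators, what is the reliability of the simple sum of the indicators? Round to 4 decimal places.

0.9066

Var(E+A+L) = 18.2² + 14.1² + 5.6² + 2·[18.2·14.1·0.70 + 18.2·5.6·0.68 + 14.1·5.6·0.68] = 561.41 + 605.265 = 1166.67.
With uncorrelated errors the cross-covariances are all true-score covariance, so they carry over unchanged; only the diagonal terms shrink to ρᵢσᵢ².
True-score variance = [18.2²·0.73 + 14.1²·0.93 + 5.6²·0.82] + 605.265 = 452.414 + 605.265 = 1057.68.
Reliability = 1057.68 / 1166.67 = 0.9066.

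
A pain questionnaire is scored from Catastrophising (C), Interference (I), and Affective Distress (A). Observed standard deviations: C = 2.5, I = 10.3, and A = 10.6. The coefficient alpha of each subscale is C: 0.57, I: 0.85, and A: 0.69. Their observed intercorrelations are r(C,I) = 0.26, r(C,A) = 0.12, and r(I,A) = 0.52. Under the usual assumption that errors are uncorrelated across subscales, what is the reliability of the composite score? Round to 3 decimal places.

Var(C+I+A) = 2.5² + 10.3² + 10.6² + 2·[2.5·10.3·0.26 + 2.5·10.6·0.12 + 10.3·10.6·0.52] = 224.7 + 133.297 = 357.997.
Under uncorrelated errors the observed covariances equal the true-score covariances, so only the own-variance terms attenuate.
True-score variance = [2.5²·0.57 + 10.3²·0.85 + 10.6²·0.69] + 133.297 = 171.267 + 133.297 = 304.565.
Reliability = 304.565 / 357.997 = 0.851.

0.851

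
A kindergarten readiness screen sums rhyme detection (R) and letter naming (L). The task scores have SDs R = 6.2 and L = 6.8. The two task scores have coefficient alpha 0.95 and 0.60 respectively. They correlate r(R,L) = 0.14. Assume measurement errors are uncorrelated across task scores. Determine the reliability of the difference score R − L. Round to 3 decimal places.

0.720

Var(R−L) = 6.2² + 6.8² − 2·6.2·6.8·0.14 = 84.68 − 11.8048 = 72.8752.
With uncorrelated errors the cross-covariances are all true-score covariance, so they carry over unchanged; only the diagonal terms shrink to ρᵢσᵢ².
True-score variance = [6.2²·0.95 + 6.8²·0.60] − 11.8048 = 64.262 − 11.8048 = 52.4572.
Reliability = 52.4572 / 72.8752 = 0.720.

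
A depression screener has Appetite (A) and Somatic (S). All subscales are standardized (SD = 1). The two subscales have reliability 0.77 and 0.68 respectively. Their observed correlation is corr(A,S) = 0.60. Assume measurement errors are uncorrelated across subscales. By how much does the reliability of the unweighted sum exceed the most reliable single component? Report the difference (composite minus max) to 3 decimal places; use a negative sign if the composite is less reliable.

Var(sum) = 2 + 1.2 = 3.2; true-score variance = 1.45 + 1.2 = 2.65; composite reliability = 0.8281.
Max component reliability = 0.7700.
Difference = 0.8281 − 0.7700 = 0.058.

0.058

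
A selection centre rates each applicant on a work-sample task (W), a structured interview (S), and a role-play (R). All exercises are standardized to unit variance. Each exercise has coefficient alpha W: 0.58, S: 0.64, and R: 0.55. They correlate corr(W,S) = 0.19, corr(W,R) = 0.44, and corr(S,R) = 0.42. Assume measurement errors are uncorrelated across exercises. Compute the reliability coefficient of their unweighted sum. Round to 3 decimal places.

0.759

Var(W+S+R) = 3 + 2·[0.19 + 0.44 + 0.42] = 3 + 2.1 = 5.1.
With uncorrelated errors the cross-covariances are all true-score covariance, so they carry over unchanged; only the diagonal terms shrink to ρᵢσᵢ².
True-score variance = [0.58 + 0.64 + 0.55] + 2.1 = 1.77 + 2.1 = 3.87.
Reliability = 3.87 / 5.1 = 0.759.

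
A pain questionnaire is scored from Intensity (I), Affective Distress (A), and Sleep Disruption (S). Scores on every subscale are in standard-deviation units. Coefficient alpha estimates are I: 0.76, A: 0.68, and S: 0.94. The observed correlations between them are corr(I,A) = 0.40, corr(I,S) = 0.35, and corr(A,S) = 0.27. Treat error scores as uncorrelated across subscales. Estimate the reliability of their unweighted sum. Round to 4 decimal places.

0.8770

Var(I+A+S) = 3 + 2·[0.40 + 0.35 + 0.27] = 3 + 2.04 = 5.04.
With uncorrelated errors the cross-covariances are all true-score covariance, so they carry over unchanged; only the diagonal terms shrink to ρᵢσᵢ².
True-score variance = [0.76 + 0.68 + 0.94] + 2.04 = 2.38 + 2.04 = 4.42.
Reliability = 4.42 / 5.04 = 0.8770.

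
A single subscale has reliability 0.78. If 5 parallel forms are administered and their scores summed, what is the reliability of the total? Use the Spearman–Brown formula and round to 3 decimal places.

0.947

ρ_k = kρ / (1 + (k−1)ρ) = 5·0.78 / (1 + 4·0.78) = 3.900 / 4.120 = 0.947.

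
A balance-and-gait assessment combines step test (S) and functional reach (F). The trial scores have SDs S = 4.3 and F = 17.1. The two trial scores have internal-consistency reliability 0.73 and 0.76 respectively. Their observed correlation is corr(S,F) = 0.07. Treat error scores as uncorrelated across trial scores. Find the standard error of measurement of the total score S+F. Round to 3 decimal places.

8.670

Var(total) = 310.9 + 10.2942 = 321.194.
True-score variance = 235.729 + 10.2942 = 246.024, so reliability = 0.7660.
Error variance = 321.194 − 246.024 = 75.1707; SEM = √75.1707 = 8.670.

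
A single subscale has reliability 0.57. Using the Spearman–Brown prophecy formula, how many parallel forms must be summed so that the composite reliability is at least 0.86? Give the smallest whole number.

k ≥ ρ*(1−ρ₁)/(ρ₁(1−ρ*)) = 0.86·0.43 / (0.57·0.14) = 4.634.
Smallest integer k = 5.

5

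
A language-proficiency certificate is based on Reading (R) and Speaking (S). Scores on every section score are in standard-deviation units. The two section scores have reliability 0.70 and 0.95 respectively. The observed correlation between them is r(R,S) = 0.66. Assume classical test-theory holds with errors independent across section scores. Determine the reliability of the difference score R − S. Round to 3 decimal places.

0.485

Var(R−S) = 1 + 1 − 2·0.66 = 2 − 1.32 = 0.68.
Under uncorrelated errors the observed covariances equal the true-score covariances, so only the own-variance terms attenuate.
True-score variance = [0.70 + 0.95] − 1.32 = 1.65 − 1.32 = 0.33.
Reliability = 0.33 / 0.68 = 0.485.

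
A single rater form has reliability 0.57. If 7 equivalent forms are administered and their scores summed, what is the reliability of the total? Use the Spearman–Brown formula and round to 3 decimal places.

ρ_k = kρ / (1 + (k−1)ρ) = 7·0.57 / (1 + 6·0.57) = 3.990 / 4.420 = 0.903.

0.903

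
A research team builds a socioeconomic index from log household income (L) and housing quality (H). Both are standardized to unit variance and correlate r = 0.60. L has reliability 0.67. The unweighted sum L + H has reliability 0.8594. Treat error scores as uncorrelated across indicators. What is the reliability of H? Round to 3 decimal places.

Var(L+H) = 2 + 2·0.60 = 3.200.
True-score variance = ρ_L + ρ_H + 2·0.60, so 0.8594 = (0.67 + ρ_H + 1.20) / 3.200.
ρ_H = 0.8594·3.200 − 0.67 − 1.20 = 0.880.

0.880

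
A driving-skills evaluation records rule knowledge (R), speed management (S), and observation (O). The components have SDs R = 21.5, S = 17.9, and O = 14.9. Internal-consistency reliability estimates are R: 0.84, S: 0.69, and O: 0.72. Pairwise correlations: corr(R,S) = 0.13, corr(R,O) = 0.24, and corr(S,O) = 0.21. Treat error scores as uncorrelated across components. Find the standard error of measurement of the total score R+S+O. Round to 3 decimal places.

Var(total) = 1004.67 + 365.847 = 1370.52.
True-score variance = 769.22 + 365.847 = 1135.07, so reliability = 0.8282.
Error variance = 1370.52 − 1135.07 = 235.45; SEM = √235.45 = 15.344.

15.344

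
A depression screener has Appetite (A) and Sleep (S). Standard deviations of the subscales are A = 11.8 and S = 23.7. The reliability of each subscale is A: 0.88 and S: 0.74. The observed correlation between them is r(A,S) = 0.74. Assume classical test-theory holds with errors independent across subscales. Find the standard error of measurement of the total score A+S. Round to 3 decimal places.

Var(total) = 700.93 + 413.897 = 1114.83.
True-score variance = 538.182 + 413.897 = 952.079, so reliability = 0.8540.
Error variance = 1114.83 − 952.079 = 162.748; SEM = √162.748 = 12.757.

12.757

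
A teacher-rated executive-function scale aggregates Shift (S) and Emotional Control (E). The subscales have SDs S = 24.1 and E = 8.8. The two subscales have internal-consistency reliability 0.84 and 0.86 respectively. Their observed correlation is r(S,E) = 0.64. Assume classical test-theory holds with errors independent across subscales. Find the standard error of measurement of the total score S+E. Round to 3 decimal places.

Var(total) = 658.25 + 271.462 = 929.712.
True-score variance = 554.479 + 271.462 = 825.941, so reliability = 0.8884.
Error variance = 929.712 − 825.941 = 103.771; SEM = √103.771 = 10.187.

10.187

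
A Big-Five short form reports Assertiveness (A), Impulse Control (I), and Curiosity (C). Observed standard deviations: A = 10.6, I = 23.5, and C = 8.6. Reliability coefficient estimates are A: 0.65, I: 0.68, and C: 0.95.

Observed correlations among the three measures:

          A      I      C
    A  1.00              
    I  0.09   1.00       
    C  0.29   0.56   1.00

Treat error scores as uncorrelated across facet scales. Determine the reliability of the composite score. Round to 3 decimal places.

0.793

Var(A+I+C) = 10.6² + 23.5² + 8.6² + 2·[10.6·23.5·0.09 + 10.6·8.6·0.29 + 23.5·8.6·0.56] = 738.57 + 324.063 = 1062.63.
With uncorrelated errors the cross-covariances are all true-score covariance, so they carry over unchanged; only the diagonal terms shrink to ρᵢσᵢ².
True-score variance = [10.6²·0.65 + 23.5²·0.68 + 8.6²·0.95] + 324.063 = 518.826 + 324.063 = 842.889.
Reliability = 842.889 / 1062.63 = 0.793.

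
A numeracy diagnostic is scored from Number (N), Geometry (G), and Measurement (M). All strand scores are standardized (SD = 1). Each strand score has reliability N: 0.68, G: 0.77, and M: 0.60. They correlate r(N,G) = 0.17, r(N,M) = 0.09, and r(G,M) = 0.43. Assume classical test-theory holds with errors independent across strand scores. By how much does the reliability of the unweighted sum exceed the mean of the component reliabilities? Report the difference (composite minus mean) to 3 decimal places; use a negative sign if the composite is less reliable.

0.100

Var(sum) = 3 + 1.38 = 4.38; true-score variance = 2.05 + 1.38 = 3.43; composite reliability = 0.7831.
Mean component reliability = 0.6833.
Difference = 0.7831 − 0.6833 = 0.100.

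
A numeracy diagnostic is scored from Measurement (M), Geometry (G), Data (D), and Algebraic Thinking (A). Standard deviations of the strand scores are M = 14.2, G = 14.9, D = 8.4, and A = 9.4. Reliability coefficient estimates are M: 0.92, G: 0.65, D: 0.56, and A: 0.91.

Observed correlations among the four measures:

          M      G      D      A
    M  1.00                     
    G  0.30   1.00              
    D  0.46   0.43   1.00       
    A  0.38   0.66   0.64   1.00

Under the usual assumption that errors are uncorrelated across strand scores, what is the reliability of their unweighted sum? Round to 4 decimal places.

Var(M+G+D+A) = 14.2² + 14.9² + 8.4² + 9.4² + 2·[14.2·14.9·0.30 + 14.2·8.4·0.46 + 14.2·9.4·0.38 + 14.9·8.4·0.43 + 14.9·9.4·0.66 + 8.4·9.4·0.64] = 582.57 + 731.716 = 1314.29.
With uncorrelated errors the cross-covariances are all true-score covariance, so they carry over unchanged; only the diagonal terms shrink to ρᵢσᵢ².
True-score variance = [14.2²·0.92 + 14.9²·0.65 + 8.4²·0.56 + 9.4²·0.91] + 731.716 = 449.737 + 731.716 = 1181.45.
Reliability = 1181.45 / 1314.29 = 0.8989.

0.8989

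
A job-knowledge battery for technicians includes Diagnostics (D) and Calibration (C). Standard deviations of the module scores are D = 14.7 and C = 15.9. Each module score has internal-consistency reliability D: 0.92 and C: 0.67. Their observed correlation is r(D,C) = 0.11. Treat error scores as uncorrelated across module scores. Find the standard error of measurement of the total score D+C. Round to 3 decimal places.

Var(total) = 468.9 + 51.4206 = 520.321.
True-score variance = 368.185 + 51.4206 = 419.606, so reliability = 0.8064.
Error variance = 520.321 − 419.606 = 100.715; SEM = √100.715 = 10.036.

10.036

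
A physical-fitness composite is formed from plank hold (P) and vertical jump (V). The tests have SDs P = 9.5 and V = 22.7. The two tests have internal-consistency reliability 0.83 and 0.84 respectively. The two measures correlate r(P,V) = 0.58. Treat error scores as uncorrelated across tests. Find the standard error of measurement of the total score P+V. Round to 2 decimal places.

9.89

Var(total) = 605.54 + 250.154 = 855.694.
True-score variance = 507.751 + 250.154 = 757.905, so reliability = 0.8857.
Error variance = 855.694 − 757.905 = 97.7889; SEM = √97.7889 = 9.89.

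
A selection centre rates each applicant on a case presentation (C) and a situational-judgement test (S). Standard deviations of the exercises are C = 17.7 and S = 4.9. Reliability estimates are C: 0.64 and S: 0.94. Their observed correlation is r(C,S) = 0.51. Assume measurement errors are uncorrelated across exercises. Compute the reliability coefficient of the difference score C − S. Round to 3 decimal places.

0.541

Var(C−S) = 17.7² + 4.9² − 2·17.7·4.9·0.51 = 337.3 − 88.4646 = 248.835.
With uncorrelated errors the cross-covariances are all true-score covariance, so they carry over unchanged; only the diagonal terms shrink to ρᵢσᵢ².
True-score variance = [17.7²·0.64 + 4.9²·0.94] − 88.4646 = 223.075 − 88.4646 = 134.61.
Reliability = 134.61 / 248.835 = 0.541.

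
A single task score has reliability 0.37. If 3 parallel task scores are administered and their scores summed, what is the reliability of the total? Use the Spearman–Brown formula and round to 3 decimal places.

ρ_k = kρ / (1 + (k−1)ρ) = 3·0.37 / (1 + 2·0.37) = 1.110 / 1.740 = 0.638.

0.638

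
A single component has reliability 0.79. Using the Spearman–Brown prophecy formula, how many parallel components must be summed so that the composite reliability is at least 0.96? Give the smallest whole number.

k ≥ ρ*(1−ρ₁)/(ρ₁(1−ρ*)) = 0.96·0.21 / (0.79·0.04) = 6.380.
Smallest integer k = 7.

7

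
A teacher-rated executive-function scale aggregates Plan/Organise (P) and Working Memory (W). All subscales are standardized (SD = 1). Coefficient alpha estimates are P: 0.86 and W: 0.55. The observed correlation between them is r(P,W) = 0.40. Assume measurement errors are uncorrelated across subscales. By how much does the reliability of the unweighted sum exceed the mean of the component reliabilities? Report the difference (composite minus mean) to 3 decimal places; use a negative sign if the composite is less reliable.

0.084

Var(sum) = 2 + 0.8 = 2.8; true-score variance = 1.41 + 0.8 = 2.21; composite reliability = 0.7893.
Mean component reliability = 0.7050.
Difference = 0.7893 − 0.7050 = 0.084.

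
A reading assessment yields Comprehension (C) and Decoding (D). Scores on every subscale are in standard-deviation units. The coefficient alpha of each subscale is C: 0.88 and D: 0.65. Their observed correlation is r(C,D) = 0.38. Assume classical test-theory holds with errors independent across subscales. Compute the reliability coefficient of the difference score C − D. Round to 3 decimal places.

0.621

Var(C−D) = 1 + 1 − 2·0.38 = 2 − 0.76 = 1.24.
With uncorrelated errors the cross-covariances are all true-score covariance, so they carry over unchanged; only the diagonal terms shrink to ρᵢσᵢ².
True-score variance = [0.88 + 0.65] − 0.76 = 1.53 − 0.76 = 0.77.
Reliability = 0.77 / 1.24 = 0.621.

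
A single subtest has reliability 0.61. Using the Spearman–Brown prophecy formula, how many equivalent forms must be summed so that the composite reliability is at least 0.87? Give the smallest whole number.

k ≥ ρ*(1−ρ₁)/(ρ₁(1−ρ*)) = 0.87·0.39 / (0.61·0.13) = 4.279.
Smallest integer k = 5.

5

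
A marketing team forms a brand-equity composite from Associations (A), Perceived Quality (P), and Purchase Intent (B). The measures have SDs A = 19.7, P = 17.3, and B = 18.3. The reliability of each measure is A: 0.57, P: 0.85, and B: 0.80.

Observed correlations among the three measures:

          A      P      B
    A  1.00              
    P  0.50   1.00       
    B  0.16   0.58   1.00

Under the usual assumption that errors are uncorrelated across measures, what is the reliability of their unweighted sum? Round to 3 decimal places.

Var(A+P+B) = 19.7² + 17.3² + 18.3² + 2·[19.7·17.3·0.50 + 19.7·18.3·0.16 + 17.3·18.3·0.58] = 1022.27 + 823.418 = 1845.69.
With uncorrelated errors the cross-covariances are all true-score covariance, so they carry over unchanged; only the diagonal terms shrink to ρᵢσᵢ².
True-score variance = [19.7²·0.57 + 17.3²·0.85 + 18.3²·0.80] + 823.418 = 743.52 + 823.418 = 1566.94.
Reliability = 1566.94 / 1845.69 = 0.849.

0.849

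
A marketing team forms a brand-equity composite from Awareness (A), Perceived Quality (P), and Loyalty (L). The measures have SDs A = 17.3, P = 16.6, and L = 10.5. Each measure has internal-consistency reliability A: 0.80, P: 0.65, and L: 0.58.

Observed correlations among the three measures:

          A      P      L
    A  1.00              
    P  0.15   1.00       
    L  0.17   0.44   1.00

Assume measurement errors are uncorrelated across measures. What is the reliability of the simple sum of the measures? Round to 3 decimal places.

0.795

Var(A+P+L) = 17.3² + 16.6² + 10.5² + 2·[17.3·16.6·0.15 + 17.3·10.5·0.17 + 16.6·10.5·0.44] = 685.1 + 301.299 = 986.399.
Because errors are independent across components, Cov(Tᵢ,Tⱼ) = Cov(Xᵢ,Xⱼ); the off-diagonal part of the true-score variance is the same as above.
True-score variance = [17.3²·0.80 + 16.6²·0.65 + 10.5²·0.58] + 301.299 = 482.491 + 301.299 = 783.79.
Reliability = 783.79 / 986.399 = 0.795.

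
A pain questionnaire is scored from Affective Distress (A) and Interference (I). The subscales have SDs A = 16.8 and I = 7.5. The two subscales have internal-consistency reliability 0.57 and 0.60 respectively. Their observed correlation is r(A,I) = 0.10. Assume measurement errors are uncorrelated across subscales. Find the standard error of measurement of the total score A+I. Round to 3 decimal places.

Var(total) = 338.49 + 25.2 = 363.69.
True-score variance = 194.627 + 25.2 = 219.827, so reliability = 0.6044.
Error variance = 363.69 − 219.827 = 143.863; SEM = √143.863 = 11.994.

11.994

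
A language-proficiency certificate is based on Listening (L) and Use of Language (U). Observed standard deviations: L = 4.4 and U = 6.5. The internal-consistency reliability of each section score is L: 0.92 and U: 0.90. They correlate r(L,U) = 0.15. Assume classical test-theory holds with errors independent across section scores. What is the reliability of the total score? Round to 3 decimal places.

0.918

Var(L+U) = 4.4² + 6.5² + 2·[4.4·6.5·0.15] = 61.61 + 8.58 = 70.19.
Because errors are independent across components, Cov(Tᵢ,Tⱼ) = Cov(Xᵢ,Xⱼ); the off-diagonal part of the true-score variance is the same as above.
True-score variance = [4.4²·0.92 + 6.5²·0.90] + 8.58 = 55.8362 + 8.58 = 64.4162.
Reliability = 64.4162 / 70.19 = 0.918.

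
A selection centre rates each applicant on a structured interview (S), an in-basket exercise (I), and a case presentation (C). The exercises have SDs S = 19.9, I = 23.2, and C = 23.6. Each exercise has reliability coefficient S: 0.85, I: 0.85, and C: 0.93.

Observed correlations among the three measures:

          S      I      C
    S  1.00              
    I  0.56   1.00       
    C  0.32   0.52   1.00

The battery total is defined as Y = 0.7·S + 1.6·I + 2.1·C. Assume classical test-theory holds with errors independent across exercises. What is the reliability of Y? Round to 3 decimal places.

0.941

Var(Y) = 0.7²·19.9² + 1.6²·23.2² + 2.1²·23.6² + 2·[1.12·19.9·23.2·0.56 + 1.47·19.9·23.6·0.32 + 3.36·23.2·23.6·0.52] = 4028.13 + 2934.22 = 6962.36.
Because errors are independent across components, Cov(Tᵢ,Tⱼ) = Cov(Xᵢ,Xⱼ); the off-diagonal part of the true-score variance is the same as above.
True-score variance = [0.7²·19.9²·0.85 + 1.6²·23.2²·0.85 + 2.1²·23.6²·0.93] + 2934.22 = 3620.41 + 2934.22 = 6554.63.
Reliability = 6554.63 / 6962.36 = 0.941.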